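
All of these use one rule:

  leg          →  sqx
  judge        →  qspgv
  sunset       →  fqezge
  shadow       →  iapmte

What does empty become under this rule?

Two steps: reverse the string, then apply a Caesar shift of +12.
For empty: reverse → ytpme; then shift: y+12=k, t+12=f, p+12=b, m+12=y, e+12=q.

kfbyq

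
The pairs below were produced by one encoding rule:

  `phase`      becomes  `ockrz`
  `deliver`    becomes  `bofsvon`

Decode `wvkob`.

Two steps: reverse the string, then apply a Caesar shift of +10.
Reversing it on wvkob: shift back: w−10=m, v−10=l, k−10=a, o−10=e, b−10=r → mlaer; then reverse → realm.

realm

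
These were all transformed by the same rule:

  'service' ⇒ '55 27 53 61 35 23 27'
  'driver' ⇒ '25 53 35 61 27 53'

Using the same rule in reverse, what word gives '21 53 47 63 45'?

brown

s(#19)→55 and e(#5)→27: differences scale by 2, so n = 2·pos + 17. Each letter becomes 2×(its alphabet position, a=1..z=26) + 17.
Undoing it on 21 53 47 63 45: 21→(21−17)÷2=2=b, 53→(53−17)÷2=18=r, 47→(47−17)÷2=15=o, 63→(63−17)÷2=23=w, 45→(45−17)÷2=14=n.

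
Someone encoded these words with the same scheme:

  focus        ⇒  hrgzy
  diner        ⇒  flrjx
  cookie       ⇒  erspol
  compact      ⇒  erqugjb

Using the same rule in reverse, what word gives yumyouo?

writing

Letter i (0-indexed) is shifted by i+2, so successive shifts are 2, 3, 4, ….
Undoing it on yumyouo: y−2=w, u−3=r, m−4=i, y−5=t, o−6=i, u−7=n, o−8=g.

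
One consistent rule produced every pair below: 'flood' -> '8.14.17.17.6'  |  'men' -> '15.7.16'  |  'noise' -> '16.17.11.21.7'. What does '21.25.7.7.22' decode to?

Letters become their 1-based position plus 2 (so a→3, b→4, …).
Undoing it on 21.25.7.7.22: 21→(21−2)÷1=19=s, 25→(25−2)÷1=23=w, 7→(7−2)÷1=5=e, 7→(7−2)÷1=5=e, 22→(22−2)÷1=20=t.

sweet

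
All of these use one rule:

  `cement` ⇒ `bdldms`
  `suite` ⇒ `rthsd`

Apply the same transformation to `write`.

Compare letters: c→b is +25, e→d is +25, m→l is +25 — a constant shift. Each letter is shifted forward by 25 in the alphabet (a Caesar shift of +25).
Applying it to write: w+25=v, r+25=q, i+25=h, t+25=s, e+25=d.

vqhsd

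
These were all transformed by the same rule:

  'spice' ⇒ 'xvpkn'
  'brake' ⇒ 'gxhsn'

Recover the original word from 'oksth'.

In spice: s→x is +5, p→v is +6, i→p is +7, c→k is +8 — the shift increases by 1 each position. Each letter shifts forward by (position + 5), i.e. 5, 6, 7, … — the shift grows by one for each successive letter.
Undoing it on oksth: o−5=j, k−6=e, s−7=l, t−8=l, h−9=y.

jelly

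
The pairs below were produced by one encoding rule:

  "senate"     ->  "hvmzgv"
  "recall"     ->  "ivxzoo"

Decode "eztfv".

Each pair mirrors across the alphabet (s↔h, e↔v, n↔m): positions sum to 25. This is the alphabet-reversal cipher (Atbash): a becomes z, b becomes y, etc.
Reversing it on eztfv: e↔v, z↔a, t↔g, f↔u, v↔e.

vague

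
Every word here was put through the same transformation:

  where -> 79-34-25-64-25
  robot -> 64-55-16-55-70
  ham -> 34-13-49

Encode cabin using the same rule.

w(#23)→79 and h(#8)→34: differences scale by 3, so n = 3·pos + 10. With a=1..z=26, the number is 3·pos + 10.
Applying it to cabin: c=3→19, a=1→13, b=2→16, i=9→37, n=14→52.

19-13-16-37-52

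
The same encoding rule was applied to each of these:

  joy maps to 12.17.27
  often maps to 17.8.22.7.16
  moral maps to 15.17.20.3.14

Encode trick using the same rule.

22.20.11.5.13

Letters become their 1-based position plus 2 (so a→3, b→4, …).
For trick: t=20→22, r=18→20, i=9→11, c=3→5, k=11→13.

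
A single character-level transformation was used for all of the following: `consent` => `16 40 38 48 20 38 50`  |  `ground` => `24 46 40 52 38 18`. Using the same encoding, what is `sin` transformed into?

With a=1..z=26, the number is 2·pos + 10.
On sin: s=19→48, i=9→28, n=14→38.

48 28 38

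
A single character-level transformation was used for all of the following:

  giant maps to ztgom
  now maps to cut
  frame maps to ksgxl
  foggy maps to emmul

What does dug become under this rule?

The output letters match the input read backwards, each shifted +6: giant reversed is tnaig. The word is reversed, then every letter is shifted forward by 6.
For dug: reverse → gud; then shift: g+6=m, u+6=a, d+6=j.

maj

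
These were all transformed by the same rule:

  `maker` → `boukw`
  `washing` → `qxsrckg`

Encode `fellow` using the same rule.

Two steps: reverse the string, then apply a Caesar shift of +10.
Applying it to fellow: reverse → wollef; then shift: w+10=g, o+10=y, l+10=v, l+10=v, e+10=o, f+10=p.

gyvvop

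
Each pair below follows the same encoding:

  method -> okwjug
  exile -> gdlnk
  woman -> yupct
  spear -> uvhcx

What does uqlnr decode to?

skill

Shifts by position in method: pos 0: m→o (+2), pos 1: e→k (+6), pos 2: t→w (+3), pos 3: h→j (+2), pos 4: o→u (+6), pos 5: d→g (+3) — repeating every 3. The shifts repeat in a cycle of length 3: positions 0,1,… shift by +2, +6, +3, then the pattern repeats.
Undoing it on uqlnr: u−2=s, q−6=k, l−3=i, n−2=l, r−6=l.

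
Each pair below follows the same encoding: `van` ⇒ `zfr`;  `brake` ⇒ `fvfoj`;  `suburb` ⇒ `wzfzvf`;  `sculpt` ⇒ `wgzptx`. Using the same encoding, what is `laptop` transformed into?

pftxtt

The shift depends on letter class: consonant v→z is +4, but vowel a→f is +5. The rule splits by letter class: vowels +5, consonants +4.
For laptop: l(cons)+4=p, a(vowel)+5=f, p(cons)+4=t, t(cons)+4=x, o(vowel)+5=t, p(cons)+4=t.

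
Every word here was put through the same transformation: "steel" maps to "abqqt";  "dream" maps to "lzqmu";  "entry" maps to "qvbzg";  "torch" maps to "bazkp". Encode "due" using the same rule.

lgq

The shift depends on letter class: consonant s→a is +8, but vowel e→q is +12. Two shifts are in play — +12 for a/e/i/o/u, +8 for every other letter.
On due: d(cons)+8=l, u(vowel)+12=g, e(vowel)+12=q.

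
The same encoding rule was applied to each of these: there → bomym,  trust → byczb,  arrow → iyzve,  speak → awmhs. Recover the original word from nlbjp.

Shifts by position in there: pos 0: t→b (+8), pos 1: h→o (+7), pos 2: e→m (+8), pos 3: r→y (+7) — repeating every 2. It's a Vigenère-style cipher with numeric key [8,7]: position i shifts by key[i mod 2].
Reversing it on nlbjp: n−8=f, l−7=e, b−8=t, j−7=c, p−8=h.

fetch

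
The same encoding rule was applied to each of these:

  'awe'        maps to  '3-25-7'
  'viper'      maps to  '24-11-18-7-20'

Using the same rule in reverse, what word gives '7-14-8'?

a is letter #1 and maps to 3: an offset of 2. Each letter is replaced by its alphabet position (a=1..z=26) + 2.
Decoding 7-14-8: 7→(7−2)÷1=5=e, 14→(14−2)÷1=12=l, 8→(8−2)÷1=6=f.

elf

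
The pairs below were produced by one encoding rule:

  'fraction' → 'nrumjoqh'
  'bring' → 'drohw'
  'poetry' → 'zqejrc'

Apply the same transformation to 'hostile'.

f(5)→n(13) and r(17)→r(17) fit y≡9x+20 (mod 26); the inverse of 9 mod 26 is 3. Each letter's alphabet position (a=0..z=25) is mapped through 9·x+20 mod 26 — an affine cipher.
For hostile: h(7)→9·7+20≡5=f; o(14)→9·14+20≡16=q; s(18)→9·18+20≡0=a; t(19)→9·19+20≡9=j; i(8)→9·8+20≡14=o; l(11)→9·11+20≡15=p; e(4)→9·4+20≡4=e (all mod 26).

fqajope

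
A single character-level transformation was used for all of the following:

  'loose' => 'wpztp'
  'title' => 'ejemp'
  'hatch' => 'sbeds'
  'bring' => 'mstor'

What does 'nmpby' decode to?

Shifts by position in loose: pos 0: l→w (+11), pos 1: o→p (+1), pos 2: o→z (+11), pos 3: s→t (+1) — repeating every 2. The shifts repeat in a cycle of length 2: positions 0,1,… shift by +11, +1, then the pattern repeats.
Reversing it on nmpby: n−11=c, m−1=l, p−11=e, b−1=a, y−11=n.

clean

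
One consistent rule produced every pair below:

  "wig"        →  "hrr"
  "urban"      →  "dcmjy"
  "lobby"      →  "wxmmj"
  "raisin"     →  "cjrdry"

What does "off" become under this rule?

xqq

The shift depends on letter class: consonant w→h is +11, but vowel i→r is +9. Vowels shift forward by 9 and consonants shift forward by 11.
For off: o(vowel)+9=x, f(cons)+11=q, f(cons)+11=q.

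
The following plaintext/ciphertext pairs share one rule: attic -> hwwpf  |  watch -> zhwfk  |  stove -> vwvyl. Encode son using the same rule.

The rule splits by letter class: vowels +7, consonants +3.
For son: s(cons)+3=v, o(vowel)+7=v, n(cons)+3=q.

vvq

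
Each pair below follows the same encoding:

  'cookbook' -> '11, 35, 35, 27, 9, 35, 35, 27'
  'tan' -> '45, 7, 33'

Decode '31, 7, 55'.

may

c(#3)→11 and o(#15)→35: differences scale by 2, so n = 2·pos + 5. With a=1..z=26, the number is 2·pos + 5.
Reversing it on 31, 7, 55: 31→(31−5)÷2=13=m, 7→(7−5)÷2=1=a, 55→(55−5)÷2=25=y.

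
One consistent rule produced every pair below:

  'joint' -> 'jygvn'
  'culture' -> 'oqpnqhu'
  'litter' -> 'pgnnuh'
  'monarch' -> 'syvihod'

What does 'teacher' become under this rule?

j(9)→j(9) and o(14)→y(24) fit y≡3x+8 (mod 26); the inverse of 3 mod 26 is 9. Treating letters as 0–25, the rule is x ↦ 3x + 8 (mod 26).
On teacher: t(19)→3·19+8≡13=n; e(4)→3·4+8≡20=u; a(0)→3·0+8≡8=i; c(2)→3·2+8≡14=o; h(7)→3·7+8≡3=d; e(4)→3·4+8≡20=u; r(17)→3·17+8≡7=h (all mod 26).

nuioduh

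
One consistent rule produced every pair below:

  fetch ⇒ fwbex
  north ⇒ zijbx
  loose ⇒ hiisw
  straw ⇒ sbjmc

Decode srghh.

This is an affine cipher: with a=0,…,z=25, each position x becomes (9x+12) mod 26.
Decoding srghh: s(18)→3·(18−12)≡18=s; r(17)→3·(17−12)≡15=p; g(6)→3·(6−12)≡8=i; h(7)→3·(7−12)≡11=l; h(7)→3·(7−12)≡11=l (all mod 26).

spill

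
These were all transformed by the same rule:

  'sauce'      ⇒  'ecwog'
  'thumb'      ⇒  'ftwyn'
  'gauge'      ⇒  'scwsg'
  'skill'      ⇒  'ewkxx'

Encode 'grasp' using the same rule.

The shift depends on letter class: consonant s→e is +12, but vowel a→c is +2. The rule splits by letter class: vowels +2, consonants +12.
On grasp: g(cons)+12=s, r(cons)+12=d, a(vowel)+2=c, s(cons)+12=e, p(cons)+12=b.

sdceb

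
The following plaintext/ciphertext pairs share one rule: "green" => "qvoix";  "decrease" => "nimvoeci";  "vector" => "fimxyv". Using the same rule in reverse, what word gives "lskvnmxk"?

Shifts by position in green: pos 0: g→q (+10), pos 1: r→v (+4), pos 2: e→o (+10), pos 3: e→i (+4) — repeating every 2. The shifts repeat in a cycle of length 2: positions 0,1,… shift by +10, +4, then the pattern repeats.
Reversing it on lskvnmxk: l−10=b, s−4=o, k−10=a, v−4=r, n−10=d, m−4=i, x−10=n, k−4=g.

boarding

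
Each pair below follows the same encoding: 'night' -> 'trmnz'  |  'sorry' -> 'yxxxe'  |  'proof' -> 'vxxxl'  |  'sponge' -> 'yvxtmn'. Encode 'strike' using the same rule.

yzxrqn

The shift depends on letter class: consonant n→t is +6, but vowel i→r is +9. Vowels shift forward by 9 and consonants shift forward by 6.
On strike: s(cons)+6=y, t(cons)+6=z, r(cons)+6=x, i(vowel)+9=r, k(cons)+6=q, e(vowel)+9=n.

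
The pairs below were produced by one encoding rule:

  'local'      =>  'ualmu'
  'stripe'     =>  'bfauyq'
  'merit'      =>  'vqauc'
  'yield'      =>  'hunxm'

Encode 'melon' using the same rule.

vquaw

A repeating key of period 2 is used — shifts +9, +12 over and over.
Applying it to melon: m+9=v, e+12=q, l+9=u, o+12=a, n+9=w.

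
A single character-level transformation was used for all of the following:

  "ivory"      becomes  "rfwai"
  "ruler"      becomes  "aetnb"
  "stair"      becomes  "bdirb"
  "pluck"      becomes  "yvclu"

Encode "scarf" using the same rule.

bmiap

Shifts by position in ivory: pos 0: i→r (+9), pos 1: v→f (+10), pos 2: o→w (+8), pos 3: r→a (+9), pos 4: y→i (+10) — repeating every 3. The shifts repeat in a cycle of length 3: positions 0,1,… shift by +9, +10, +8, then the pattern repeats.
On scarf: s+9=b, c+10=m, a+8=i, r+9=a, f+10=p.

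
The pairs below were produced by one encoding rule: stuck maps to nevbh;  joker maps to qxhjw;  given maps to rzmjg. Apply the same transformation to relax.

s(18)→n(13) and t(19)→e(4) fit y≡17x+19 (mod 26); the inverse of 17 mod 26 is 23. Each letter's alphabet position (a=0..z=25) is mapped through 17·x+19 mod 26 — an affine cipher.
On relax: r(17)→17·17+19≡22=w; e(4)→17·4+19≡9=j; l(11)→17·11+19≡24=y; a(0)→17·0+19≡19=t; x(23)→17·23+19≡20=u (all mod 26).

wjytu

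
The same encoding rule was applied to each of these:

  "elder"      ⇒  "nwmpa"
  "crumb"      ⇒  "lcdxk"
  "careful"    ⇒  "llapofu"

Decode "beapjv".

The shifts repeat in a cycle of length 2: positions 0,1,… shift by +9, +11, then the pattern repeats.
Reversing it on beapjv: b−9=s, e−11=t, a−9=r, p−11=e, j−9=a, v−11=k.

streak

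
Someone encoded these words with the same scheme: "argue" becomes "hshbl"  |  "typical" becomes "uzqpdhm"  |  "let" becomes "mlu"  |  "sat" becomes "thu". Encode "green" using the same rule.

Two shifts are in play — +7 for a/e/i/o/u, +1 for every other letter.
For green: g(cons)+1=h, r(cons)+1=s, e(vowel)+7=l, e(vowel)+7=l, n(cons)+1=o.

hsllo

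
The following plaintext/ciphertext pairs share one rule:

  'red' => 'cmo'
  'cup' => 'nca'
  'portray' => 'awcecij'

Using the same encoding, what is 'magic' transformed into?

xirqn

The rule splits by letter class: vowels +8, consonants +11.
Applying it to magic: m(cons)+11=x, a(vowel)+8=i, g(cons)+11=r, i(vowel)+8=q, c(cons)+11=n.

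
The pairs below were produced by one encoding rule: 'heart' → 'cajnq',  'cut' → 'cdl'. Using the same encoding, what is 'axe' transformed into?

ngj

The output letters match the input read backwards, each shifted +9: heart reversed is traeh. Two steps: reverse the string, then apply a Caesar shift of +9.
For axe: reverse → exa; then shift: e+9=n, x+9=g, a+9=j.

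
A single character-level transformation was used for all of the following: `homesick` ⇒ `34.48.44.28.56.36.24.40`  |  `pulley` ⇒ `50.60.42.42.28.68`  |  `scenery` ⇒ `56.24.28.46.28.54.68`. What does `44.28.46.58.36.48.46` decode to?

mention

h(#8)→34 and o(#15)→48: differences scale by 2, so n = 2·pos + 18. With a=1..z=26, the number is 2·pos + 18.
Undoing it on 44.28.46.58.36.48.46: 44→(44−18)÷2=13=m, 28→(28−18)÷2=5=e, 46→(46−18)÷2=14=n, 58→(58−18)÷2=20=t, 36→(36−18)÷2=9=i, 48→(48−18)÷2=15=o, 46→(46−18)÷2=14=n.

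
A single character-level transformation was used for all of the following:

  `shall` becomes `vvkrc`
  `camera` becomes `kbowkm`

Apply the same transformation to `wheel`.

voorg

The output letters match the input read backwards, each shifted +10: shall reversed is llahs. Read the word backwards and shift each letter +10.
Applying it to wheel: reverse → leehw; then shift: l+10=v, e+10=o, e+10=o, h+10=r, w+10=g.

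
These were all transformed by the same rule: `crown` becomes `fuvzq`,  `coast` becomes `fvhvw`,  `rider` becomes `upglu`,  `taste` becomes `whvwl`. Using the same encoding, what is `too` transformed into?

wvv

Two shifts are in play — +7 for a/e/i/o/u, +3 for every other letter.
For too: t(cons)+3=w, o(vowel)+7=v, o(vowel)+7=v.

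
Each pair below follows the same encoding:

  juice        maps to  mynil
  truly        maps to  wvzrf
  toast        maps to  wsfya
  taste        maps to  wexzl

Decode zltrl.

whole

In juice: j→m is +3, u→y is +4, i→n is +5, c→i is +6 — the shift increases by 1 each position. Letter i (0-indexed) is shifted by i+3, so successive shifts are 3, 4, 5, ….
Reversing it on zltrl: z−3=w, l−4=h, t−5=o, r−6=l, l−7=e.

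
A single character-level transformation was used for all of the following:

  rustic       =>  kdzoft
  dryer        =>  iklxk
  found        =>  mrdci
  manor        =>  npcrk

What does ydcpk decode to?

lunar

r(17)→k(10) and u(20)→d(3) fit y≡15x+15 (mod 26); the inverse of 15 mod 26 is 7. Each letter's alphabet position (a=0..z=25) is mapped through 15·x+15 mod 26 — an affine cipher.
Reversing it on ydcpk: y(24)→7·(24−15)≡11=l; d(3)→7·(3−15)≡20=u; c(2)→7·(2−15)≡13=n; p(15)→7·(15−15)≡0=a; k(10)→7·(10−15)≡17=r (all mod 26).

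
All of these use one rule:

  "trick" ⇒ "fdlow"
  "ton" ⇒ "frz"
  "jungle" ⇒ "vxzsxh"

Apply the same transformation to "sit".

elf

The rule splits by letter class: vowels +3, consonants +12.
On sit: s(cons)+12=e, i(vowel)+3=l, t(cons)+12=f.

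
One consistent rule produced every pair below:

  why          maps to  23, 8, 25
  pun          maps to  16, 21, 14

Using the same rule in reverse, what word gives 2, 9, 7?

big

Each letter is replaced by its alphabet position (a=1, b=2, …, z=26).
Decoding 2, 9, 7: 2=b, 9=i, 7=g.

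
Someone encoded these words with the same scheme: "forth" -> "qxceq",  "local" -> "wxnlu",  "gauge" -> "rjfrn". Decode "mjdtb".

Shifts by position in forth: pos 0: f→q (+11), pos 1: o→x (+9), pos 2: r→c (+11), pos 3: t→e (+11), pos 4: h→q (+9) — repeating every 3. The shifts repeat in a cycle of length 3: positions 0,1,… shift by +11, +9, +11, then the pattern repeats.
Reversing it on mjdtb: m−11=b, j−9=a, d−11=s, t−11=i, b−9=s.

basis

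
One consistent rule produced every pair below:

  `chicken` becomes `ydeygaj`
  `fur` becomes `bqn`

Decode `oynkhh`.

Compare letters: c→y is +22, h→d is +22, i→e is +22 — a constant shift. It's a constant shift of +22 (ROT22).
Reversing it on oynkhh: o−22=s, y−22=c, n−22=r, k−22=o, h−22=l, h−22=l.

scroll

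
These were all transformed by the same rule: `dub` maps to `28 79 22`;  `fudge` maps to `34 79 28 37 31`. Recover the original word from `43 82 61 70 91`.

ivory

d(#4)→28 and u(#21)→79: differences scale by 3, so n = 3·pos + 16. Each letter becomes 3×(its alphabet position, a=1..z=26) + 16.
Reversing it on 43 82 61 70 91: 43→(43−16)÷3=9=i, 82→(82−16)÷3=22=v, 61→(61−16)÷3=15=o, 70→(70−16)÷3=18=r, 91→(91−16)÷3=25=y.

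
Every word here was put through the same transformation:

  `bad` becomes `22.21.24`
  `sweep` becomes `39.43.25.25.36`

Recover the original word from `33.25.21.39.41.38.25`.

measure

b is letter #2 and maps to 22: an offset of 20. Each letter is replaced by its alphabet position (a=1..z=26) + 20.
Reversing it on 33.25.21.39.41.38.25: 33→(33−20)÷1=13=m, 25→(25−20)÷1=5=e, 21→(21−20)÷1=1=a, 39→(39−20)÷1=19=s, 41→(41−20)÷1=21=u, 38→(38−20)÷1=18=r, 25→(25−20)÷1=5=e.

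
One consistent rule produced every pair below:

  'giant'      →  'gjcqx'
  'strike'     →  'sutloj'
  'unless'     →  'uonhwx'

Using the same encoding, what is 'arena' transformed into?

In giant: g→g is +0, i→j is +1, a→c is +2, n→q is +3 — the shift increases by 1 each position. Each letter shifts forward by its position index (0, 1, 2, …) — the shift grows by one for each successive letter.
For arena: a+0=a, r+1=s, e+2=g, n+3=q, a+4=e.

asgqe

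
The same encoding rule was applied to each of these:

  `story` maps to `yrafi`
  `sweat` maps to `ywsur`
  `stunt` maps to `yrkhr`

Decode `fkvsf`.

ruler

s(18)→y(24) and t(19)→r(17) fit y≡19x+20 (mod 26); the inverse of 19 mod 26 is 11. Each letter's alphabet position (a=0..z=25) is mapped through 19·x+20 mod 26 — an affine cipher.
Reversing it on fkvsf: f(5)→11·(5−20)≡17=r; k(10)→11·(10−20)≡20=u; v(21)→11·(21−20)≡11=l; s(18)→11·(18−20)≡4=e; f(5)→11·(5−20)≡17=r (all mod 26).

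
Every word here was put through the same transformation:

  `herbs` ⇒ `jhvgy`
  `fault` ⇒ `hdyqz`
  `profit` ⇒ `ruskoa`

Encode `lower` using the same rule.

nrajx

Letter i (0-indexed) is shifted by i+2, so successive shifts are 2, 3, 4, ….
Applying it to lower: l+2=n, o+3=r, w+4=a, e+5=j, r+6=x.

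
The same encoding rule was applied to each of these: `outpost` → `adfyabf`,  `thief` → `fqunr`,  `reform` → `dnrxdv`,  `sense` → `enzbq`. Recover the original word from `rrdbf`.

first

It's a Vigenère-style cipher with numeric key [12,9]: position i shifts by key[i mod 2].
Undoing it on rrdbf: r−12=f, r−9=i, d−12=r, b−9=s, f−12=t.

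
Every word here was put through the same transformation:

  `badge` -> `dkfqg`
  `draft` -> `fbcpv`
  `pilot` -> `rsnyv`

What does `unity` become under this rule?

Shifts by position in badge: pos 0: b→d (+2), pos 1: a→k (+10), pos 2: d→f (+2), pos 3: g→q (+10) — repeating every 2. The shifts repeat in a cycle of length 2: positions 0,1,… shift by +2, +10, then the pattern repeats.
Applying it to unity: u+2=w, n+10=x, i+2=k, t+10=d, y+2=a.

wxkda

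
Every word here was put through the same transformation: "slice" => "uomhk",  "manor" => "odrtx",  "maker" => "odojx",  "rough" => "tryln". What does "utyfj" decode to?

squad

Letter i (0-indexed) is shifted by i+2, so successive shifts are 2, 3, 4, ….
Undoing it on utyfj: u−2=s, t−3=q, y−4=u, f−5=a, j−6=d.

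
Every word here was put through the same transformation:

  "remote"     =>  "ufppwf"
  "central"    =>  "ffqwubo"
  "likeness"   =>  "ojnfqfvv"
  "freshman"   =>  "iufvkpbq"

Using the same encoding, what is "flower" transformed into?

iopzfu

The shift depends on letter class: consonant r→u is +3, but vowel e→f is +1. Vowels shift forward by 1 and consonants shift forward by 3.
On flower: f(cons)+3=i, l(cons)+3=o, o(vowel)+1=p, w(cons)+3=z, e(vowel)+1=f, r(cons)+3=u.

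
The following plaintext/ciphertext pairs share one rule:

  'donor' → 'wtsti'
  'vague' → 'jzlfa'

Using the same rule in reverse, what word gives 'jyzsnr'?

Two steps: reverse the string, then apply a Caesar shift of +5.
Undoing it on jyzsnr: shift back: j−5=e, y−5=t, z−5=u, s−5=n, n−5=i, r−5=m → etunim; then reverse → minute.

minute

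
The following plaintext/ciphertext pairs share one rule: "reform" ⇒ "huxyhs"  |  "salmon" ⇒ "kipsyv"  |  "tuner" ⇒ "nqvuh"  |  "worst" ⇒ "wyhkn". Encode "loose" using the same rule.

pyyku

r(17)→h(7) and e(4)→u(20) fit y≡3x+8 (mod 26); the inverse of 3 mod 26 is 9. Treating letters as 0–25, the rule is x ↦ 3x + 8 (mod 26).
Applying it to loose: l(11)→3·11+8≡15=p; o(14)→3·14+8≡24=y; o(14)→3·14+8≡24=y; s(18)→3·18+8≡10=k; e(4)→3·4+8≡20=u (all mod 26).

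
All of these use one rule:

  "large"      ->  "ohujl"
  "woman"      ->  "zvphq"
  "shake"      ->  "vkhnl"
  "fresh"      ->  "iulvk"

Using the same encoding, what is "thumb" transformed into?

The shift depends on letter class: consonant l→o is +3, but vowel a→h is +7. Two shifts are in play — +7 for a/e/i/o/u, +3 for every other letter.
On thumb: t(cons)+3=w, h(cons)+3=k, u(vowel)+7=b, m(cons)+3=p, b(cons)+3=e.

wkbpe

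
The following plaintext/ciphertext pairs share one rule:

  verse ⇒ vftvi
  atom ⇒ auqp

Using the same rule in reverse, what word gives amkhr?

In verse: v→v is +0, e→f is +1, r→t is +2, s→v is +3 — the shift increases by 1 each position. The shift increases by 1 at each position, starting from +0: 0, 1, 2, ….
Reversing it on amkhr: a−0=a, m−1=l, k−2=i, h−3=e, r−4=n.

alien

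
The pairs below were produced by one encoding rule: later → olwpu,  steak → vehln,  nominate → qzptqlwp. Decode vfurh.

Shifts by position in later: pos 0: l→o (+3), pos 1: a→l (+11), pos 2: t→w (+3), pos 3: e→p (+11) — repeating every 2. It's a Vigenère-style cipher with numeric key [3,11]: position i shifts by key[i mod 2].
Undoing it on vfurh: v−3=s, f−11=u, u−3=r, r−11=g, h−3=e.

surge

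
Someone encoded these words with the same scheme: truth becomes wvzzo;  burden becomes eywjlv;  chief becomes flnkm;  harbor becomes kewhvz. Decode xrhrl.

In truth: t→w is +3, r→v is +4, u→z is +5, t→z is +6 — the shift increases by 1 each position. Each letter shifts forward by (position + 3), i.e. 3, 4, 5, … — the shift grows by one for each successive letter.
Undoing it on xrhrl: x−3=u, r−4=n, h−5=c, r−6=l, l−7=e.

uncle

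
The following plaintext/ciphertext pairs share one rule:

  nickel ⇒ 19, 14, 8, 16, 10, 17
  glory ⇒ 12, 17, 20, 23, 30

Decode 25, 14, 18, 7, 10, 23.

timber

n is letter #14 and maps to 19: an offset of 5. The number is (letter's place in the alphabet, a=1) + 5.
Reversing it on 25, 14, 18, 7, 10, 23: 25→(25−5)÷1=20=t, 14→(14−5)÷1=9=i, 18→(18−5)÷1=13=m, 7→(7−5)÷1=2=b, 10→(10−5)÷1=5=e, 23→(23−5)÷1=18=r.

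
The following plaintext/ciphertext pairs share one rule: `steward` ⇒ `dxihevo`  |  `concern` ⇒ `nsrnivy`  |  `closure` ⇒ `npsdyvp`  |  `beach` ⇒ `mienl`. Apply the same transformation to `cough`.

The shifts repeat in a cycle of length 3: positions 0,1,… shift by +11, +4, +4, then the pattern repeats.
Applying it to cough: c+11=n, o+4=s, u+4=y, g+11=r, h+4=l.

nsyrl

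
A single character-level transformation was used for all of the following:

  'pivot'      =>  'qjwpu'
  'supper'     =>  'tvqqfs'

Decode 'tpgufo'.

soften

It's a constant shift of +1 (ROT1).
Undoing it on tpgufo: t−1=s, p−1=o, g−1=f, u−1=t, f−1=e, o−1=n.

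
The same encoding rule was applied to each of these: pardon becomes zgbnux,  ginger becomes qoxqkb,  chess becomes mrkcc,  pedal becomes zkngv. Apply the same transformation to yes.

Two shifts are in play — +6 for a/e/i/o/u, +10 for every other letter.
On yes: y(cons)+10=i, e(vowel)+6=k, s(cons)+10=c.

ikc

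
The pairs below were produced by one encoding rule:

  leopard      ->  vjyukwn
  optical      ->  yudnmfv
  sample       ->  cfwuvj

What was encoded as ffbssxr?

Shifts by position in leopard: pos 0: l→v (+10), pos 1: e→j (+5), pos 2: o→y (+10), pos 3: p→u (+5) — repeating every 2. It's a Vigenère-style cipher with numeric key [10,5]: position i shifts by key[i mod 2].
Reversing it on ffbssxr: f−10=v, f−5=a, b−10=r, s−5=n, s−10=i, x−5=s, r−10=h.

varnish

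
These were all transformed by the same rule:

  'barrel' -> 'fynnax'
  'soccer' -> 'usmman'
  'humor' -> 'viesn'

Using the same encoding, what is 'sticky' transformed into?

b(1)→f(5) and a(0)→y(24) fit y≡7x+24 (mod 26); the inverse of 7 mod 26 is 15. Treating letters as 0–25, the rule is x ↦ 7x + 24 (mod 26).
On sticky: s(18)→7·18+24≡20=u; t(19)→7·19+24≡1=b; i(8)→7·8+24≡2=c; c(2)→7·2+24≡12=m; k(10)→7·10+24≡16=q; y(24)→7·24+24≡10=k (all mod 26).

ubcmqk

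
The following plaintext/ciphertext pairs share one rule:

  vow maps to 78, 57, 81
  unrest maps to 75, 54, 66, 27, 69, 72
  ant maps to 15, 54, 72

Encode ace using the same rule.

15, 21, 27

v(#22)→78 and o(#15)→57: differences scale by 3, so n = 3·pos + 12. The formula is n = 3×(alphabet index, a=1) + 12.
For ace: a=1→15, c=3→21, e=5→27.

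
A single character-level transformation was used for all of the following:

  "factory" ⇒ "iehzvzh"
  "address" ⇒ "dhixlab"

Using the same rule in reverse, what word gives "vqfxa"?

In factory: f→i is +3, a→e is +4, c→h is +5, t→z is +6 — the shift increases by 1 each position. Letter i (0-indexed) is shifted by i+3, so successive shifts are 3, 4, 5, ….
Decoding vqfxa: v−3=s, q−4=m, f−5=a, x−6=r, a−7=t.

smart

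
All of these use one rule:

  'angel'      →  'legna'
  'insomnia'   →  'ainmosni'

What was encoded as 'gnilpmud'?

dumpling

The word is simply reversed.
Undoing it on gnilpmud: then reverse → dumpling.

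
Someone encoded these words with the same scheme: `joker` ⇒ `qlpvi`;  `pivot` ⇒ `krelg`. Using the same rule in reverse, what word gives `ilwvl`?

Each pair mirrors across the alphabet (j↔q, o↔l, k↔p): positions sum to 25. Each letter is replaced by its mirror in the alphabet: a↔z, b↔y, c↔x, and so on (the Atbash cipher).
Undoing it on ilwvl: i↔r, l↔o, w↔d, v↔e, l↔o.

rodeo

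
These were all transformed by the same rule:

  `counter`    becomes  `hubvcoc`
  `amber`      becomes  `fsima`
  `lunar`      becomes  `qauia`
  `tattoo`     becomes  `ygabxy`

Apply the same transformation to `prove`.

In counter: c→h is +5, o→u is +6, u→b is +7, n→v is +8 — the shift increases by 1 each position. Each letter shifts forward by (position + 5), i.e. 5, 6, 7, … — the shift grows by one for each successive letter.
On prove: p+5=u, r+6=x, o+7=v, v+8=d, e+9=n.

uxvdn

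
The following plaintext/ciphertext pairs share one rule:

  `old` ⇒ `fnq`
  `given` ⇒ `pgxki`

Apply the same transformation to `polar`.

tcnqr

The output letters match the input read backwards, each shifted +2: old reversed is dlo. The word is reversed, then every letter is shifted forward by 2.
On polar: reverse → ralop; then shift: r+2=t, a+2=c, l+2=n, o+2=q, p+2=r.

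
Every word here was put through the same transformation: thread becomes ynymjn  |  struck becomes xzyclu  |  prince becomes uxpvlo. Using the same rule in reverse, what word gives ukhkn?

Letter i (0-indexed) is shifted by i+5, so successive shifts are 5, 6, 7, ….
Undoing it on ukhkn: u−5=p, k−6=e, h−7=a, k−8=c, n−9=e.

peace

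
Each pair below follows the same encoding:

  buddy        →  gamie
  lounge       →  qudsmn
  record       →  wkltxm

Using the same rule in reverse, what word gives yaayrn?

turtle

Shifts by position in buddy: pos 0: b→g (+5), pos 1: u→a (+6), pos 2: d→m (+9), pos 3: d→i (+5), pos 4: y→e (+6) — repeating every 3. A repeating key of period 3 is used — shifts +5, +6, +9 over and over.
Decoding yaayrn: y−5=t, a−6=u, a−9=r, y−5=t, r−6=l, n−9=e.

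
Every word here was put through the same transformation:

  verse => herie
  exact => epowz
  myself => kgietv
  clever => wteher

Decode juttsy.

pillow

v(21)→h(7) and e(4)→e(4) fit y≡17x+14 (mod 26); the inverse of 17 mod 26 is 23. Each letter's alphabet position (a=0..z=25) is mapped through 17·x+14 mod 26 — an affine cipher.
Decoding juttsy: j(9)→23·(9−14)≡15=p; u(20)→23·(20−14)≡8=i; t(19)→23·(19−14)≡11=l; t(19)→23·(19−14)≡11=l; s(18)→23·(18−14)≡14=o; y(24)→23·(24−14)≡22=w (all mod 26).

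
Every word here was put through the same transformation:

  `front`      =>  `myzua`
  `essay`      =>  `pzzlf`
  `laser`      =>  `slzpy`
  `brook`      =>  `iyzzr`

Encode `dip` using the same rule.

ktw

Vowels shift forward by 11 and consonants shift forward by 7.
On dip: d(cons)+7=k, i(vowel)+11=t, p(cons)+7=w.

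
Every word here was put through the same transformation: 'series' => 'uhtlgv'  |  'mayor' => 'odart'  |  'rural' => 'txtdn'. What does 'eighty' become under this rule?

glikvb

Shifts by position in series: pos 0: s→u (+2), pos 1: e→h (+3), pos 2: r→t (+2), pos 3: i→l (+3) — repeating every 2. A repeating key of period 2 is used — shifts +2, +3 over and over.
For eighty: e+2=g, i+3=l, g+2=i, h+3=k, t+2=v, y+3=b.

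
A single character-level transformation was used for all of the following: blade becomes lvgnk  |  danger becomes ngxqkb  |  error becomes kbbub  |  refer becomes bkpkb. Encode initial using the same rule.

oxodogv

The shift depends on letter class: consonant b→l is +10, but vowel a→g is +6. The rule splits by letter class: vowels +6, consonants +10.
On initial: i(vowel)+6=o, n(cons)+10=x, i(vowel)+6=o, t(cons)+10=d, i(vowel)+6=o, a(vowel)+6=g, l(cons)+10=v.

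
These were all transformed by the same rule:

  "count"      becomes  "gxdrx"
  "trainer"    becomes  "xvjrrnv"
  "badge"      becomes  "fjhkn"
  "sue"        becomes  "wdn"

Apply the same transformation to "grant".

The shift depends on letter class: consonant c→g is +4, but vowel o→x is +9. The rule splits by letter class: vowels +9, consonants +4.
On grant: g(cons)+4=k, r(cons)+4=v, a(vowel)+9=j, n(cons)+4=r, t(cons)+4=x.

kvjrx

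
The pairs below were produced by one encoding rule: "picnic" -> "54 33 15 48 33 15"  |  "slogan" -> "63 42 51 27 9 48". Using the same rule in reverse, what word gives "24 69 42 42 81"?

fully

p(#16)→54 and i(#9)→33: differences scale by 3, so n = 3·pos + 6. The formula is n = 3×(alphabet index, a=1) + 6.
Reversing it on 24 69 42 42 81: 24→(24−6)÷3=6=f, 69→(69−6)÷3=21=u, 42→(42−6)÷3=12=l, 42→(42−6)÷3=12=l, 81→(81−6)÷3=25=y.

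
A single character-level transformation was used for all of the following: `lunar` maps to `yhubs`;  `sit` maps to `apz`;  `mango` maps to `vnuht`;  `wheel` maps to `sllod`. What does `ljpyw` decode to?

price

The output letters match the input read backwards, each shifted +7: lunar reversed is ranul. Two steps: reverse the string, then apply a Caesar shift of +7.
Decoding ljpyw: shift back: l−7=e, j−7=c, p−7=i, y−7=r, w−7=p → ecirp; then reverse → price.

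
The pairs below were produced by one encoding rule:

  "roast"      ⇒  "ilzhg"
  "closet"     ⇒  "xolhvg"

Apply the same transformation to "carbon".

xziylm

Each pair mirrors across the alphabet (r↔i, o↔l, a↔z): positions sum to 25. Letters are reflected about the middle of the alphabet (position → 25−position): Atbash.
For carbon: c↔x, a↔z, r↔i, b↔y, o↔l, n↔m.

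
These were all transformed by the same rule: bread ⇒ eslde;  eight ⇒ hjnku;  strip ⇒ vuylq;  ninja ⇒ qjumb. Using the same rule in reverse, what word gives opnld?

logic

Shifts by position in bread: pos 0: b→e (+3), pos 1: r→s (+1), pos 2: e→l (+7), pos 3: a→d (+3), pos 4: d→e (+1) — repeating every 3. The shifts repeat in a cycle of length 3: positions 0,1,… shift by +3, +1, +7, then the pattern repeats.
Undoing it on opnld: o−3=l, p−1=o, n−7=g, l−3=i, d−1=c.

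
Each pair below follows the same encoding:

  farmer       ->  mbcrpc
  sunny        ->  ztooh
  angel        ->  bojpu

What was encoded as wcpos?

f(5)→m(12) and a(0)→b(1) fit y≡23x+1 (mod 26); the inverse of 23 mod 26 is 17. Each letter's alphabet position (a=0..z=25) is mapped through 23·x+1 mod 26 — an affine cipher.
Undoing it on wcpos: w(22)→17·(22−1)≡19=t; c(2)→17·(2−1)≡17=r; p(15)→17·(15−1)≡4=e; o(14)→17·(14−1)≡13=n; s(18)→17·(18−1)≡3=d (all mod 26).

trend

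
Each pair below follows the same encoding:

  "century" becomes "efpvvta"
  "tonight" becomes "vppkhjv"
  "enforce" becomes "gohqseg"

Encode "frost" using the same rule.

hsquu

Shifts by position in century: pos 0: c→e (+2), pos 1: e→f (+1), pos 2: n→p (+2), pos 3: t→v (+2), pos 4: u→v (+1), pos 5: r→t (+2) — repeating every 3. A repeating key of period 3 is used — shifts +2, +1, +2 over and over.
Applying it to frost: f+2=h, r+1=s, o+2=q, s+2=u, t+1=u.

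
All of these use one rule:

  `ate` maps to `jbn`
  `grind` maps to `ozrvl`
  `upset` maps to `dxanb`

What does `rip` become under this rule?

The shift depends on letter class: consonant t→b is +8, but vowel a→j is +9. Two shifts are in play — +9 for a/e/i/o/u, +8 for every other letter.
On rip: r(cons)+8=z, i(vowel)+9=r, p(cons)+8=x.

zrx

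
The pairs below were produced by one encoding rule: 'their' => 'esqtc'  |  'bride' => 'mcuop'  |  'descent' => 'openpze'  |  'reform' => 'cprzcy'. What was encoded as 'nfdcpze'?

Shifts by position in their: pos 0: t→e (+11), pos 1: h→s (+11), pos 2: e→q (+12), pos 3: i→t (+11), pos 4: r→c (+11) — repeating every 3. A repeating key of period 3 is used — shifts +11, +11, +12 over and over.
Decoding nfdcpze: n−11=c, f−11=u, d−12=r, c−11=r, p−11=e, z−12=n, e−11=t.

current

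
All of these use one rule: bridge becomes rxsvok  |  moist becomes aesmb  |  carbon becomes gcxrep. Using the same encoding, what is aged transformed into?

b(1)→r(17) and r(17)→x(23) fit y≡15x+2 (mod 26); the inverse of 15 mod 26 is 7. This is an affine cipher: with a=0,…,z=25, each position x becomes (15x+2) mod 26.
For aged: a(0)→15·0+2≡2=c; g(6)→15·6+2≡14=o; e(4)→15·4+2≡10=k; d(3)→15·3+2≡21=v (all mod 26).

cokv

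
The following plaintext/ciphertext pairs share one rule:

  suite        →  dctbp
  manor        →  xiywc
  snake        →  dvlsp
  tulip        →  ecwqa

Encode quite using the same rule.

bctbp

Shifts by position in suite: pos 0: s→d (+11), pos 1: u→c (+8), pos 2: i→t (+11), pos 3: t→b (+8) — repeating every 2. The shifts repeat in a cycle of length 2: positions 0,1,… shift by +11, +8, then the pattern repeats.
Applying it to quite: q+11=b, u+8=c, i+11=t, t+8=b, e+11=p.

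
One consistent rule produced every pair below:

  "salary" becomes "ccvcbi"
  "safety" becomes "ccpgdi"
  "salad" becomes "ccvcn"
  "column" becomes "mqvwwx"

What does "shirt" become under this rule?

Vowels shift forward by 2 and consonants shift forward by 10.
Applying it to shirt: s(cons)+10=c, h(cons)+10=r, i(vowel)+2=k, r(cons)+10=b, t(cons)+10=d.

crkbd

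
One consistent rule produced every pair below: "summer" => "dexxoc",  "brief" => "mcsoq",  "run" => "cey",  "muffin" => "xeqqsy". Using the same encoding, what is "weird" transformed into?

hosco

Two shifts are in play — +10 for a/e/i/o/u, +11 for every other letter.
For weird: w(cons)+11=h, e(vowel)+10=o, i(vowel)+10=s, r(cons)+11=c, d(cons)+11=o.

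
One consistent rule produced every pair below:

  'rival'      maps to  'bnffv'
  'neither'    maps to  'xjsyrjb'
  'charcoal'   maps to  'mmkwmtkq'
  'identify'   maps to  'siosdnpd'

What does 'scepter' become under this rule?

choudjb

The shifts repeat in a cycle of length 2: positions 0,1,… shift by +10, +5, then the pattern repeats.
For scepter: s+10=c, c+5=h, e+10=o, p+5=u, t+10=d, e+5=j, r+10=b.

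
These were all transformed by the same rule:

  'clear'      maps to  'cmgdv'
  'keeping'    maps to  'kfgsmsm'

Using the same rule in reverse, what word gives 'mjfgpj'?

middle

In clear: c→c is +0, l→m is +1, e→g is +2, a→d is +3 — the shift increases by 1 each position. The shift increases by 1 at each position, starting from +0: 0, 1, 2, ….
Decoding mjfgpj: m−0=m, j−1=i, f−2=d, g−3=d, p−4=l, j−5=e.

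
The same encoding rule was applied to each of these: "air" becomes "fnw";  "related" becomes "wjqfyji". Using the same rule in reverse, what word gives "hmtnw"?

choir

It's a constant shift of +5 (ROT5).
Decoding hmtnw: h−5=c, m−5=h, t−5=o, n−5=i, w−5=r.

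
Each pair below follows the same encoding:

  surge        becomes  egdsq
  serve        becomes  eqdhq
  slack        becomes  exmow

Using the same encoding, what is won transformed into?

Compare letters: s→e is +12, u→g is +12, r→d is +12 — a constant shift. It's a constant shift of +12 (ROT12).
Applying it to won: w+12=i, o+12=a, n+12=z.

iaz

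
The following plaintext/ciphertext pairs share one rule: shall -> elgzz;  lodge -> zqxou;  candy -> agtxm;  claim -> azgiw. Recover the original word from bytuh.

tuner

Treating letters as 0–25, the rule is x ↦ 23x + 6 (mod 26).
Decoding bytuh: b(1)→17·(1−6)≡19=t; y(24)→17·(24−6)≡20=u; t(19)→17·(19−6)≡13=n; u(20)→17·(20−6)≡4=e; h(7)→17·(7−6)≡17=r (all mod 26).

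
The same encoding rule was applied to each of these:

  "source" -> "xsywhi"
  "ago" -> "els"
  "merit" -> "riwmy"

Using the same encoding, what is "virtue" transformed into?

Two shifts are in play — +4 for a/e/i/o/u, +5 for every other letter.
Applying it to virtue: v(cons)+5=a, i(vowel)+4=m, r(cons)+5=w, t(cons)+5=y, u(vowel)+4=y, e(vowel)+4=i.

amwyyi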